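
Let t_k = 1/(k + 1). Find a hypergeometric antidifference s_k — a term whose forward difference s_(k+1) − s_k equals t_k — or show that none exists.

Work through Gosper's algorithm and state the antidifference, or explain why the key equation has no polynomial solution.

none (Gosper's algorithm certifies no s_k)

r(k) = (k + 1)/(k + 2) after simplifying.
So A=k + 1 and B=k + 2, with C=1.
Solve (k + 1)·f(k+1) − (k + 1)·f(k) = 1.
deg f ≤ 0 (via 1,1,0).
Write f(k) = c0. Then LHS − RHS = -1, requiring -1 = 0: contradictory. No certificate.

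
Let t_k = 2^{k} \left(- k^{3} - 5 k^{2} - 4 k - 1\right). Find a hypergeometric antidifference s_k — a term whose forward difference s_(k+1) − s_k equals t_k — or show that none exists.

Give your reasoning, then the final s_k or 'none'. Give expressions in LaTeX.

Ratio r(k) = 2*(k**3 + 8*k**2 + 17*k + 11)/(k**3 + 5*k**2 + 4*k + 1).
Gosper form: A/B · C(k+1)/C(k) with A=2, B=1, C=k**3 + 5*k**2 + 4*k + 1.
Key eq: (2)·f(k+1) = (1)·f(k) + (k**3 + 5*k**2 + 4*k + 1).
Bound: deg f ≤ 3.
Solving with deg f ≤ 3: f(k) = k**3 - k**2 + 2*k - 3.
R(k) = B(k−1)·f(k)/C(k) = (k**3 - k**2 + 2*k - 3)/(k**3 + 5*k**2 + 4*k + 1); s_k = R·t_k = 2**k*(-k**3 + k**2 - 2*k + 3).
s_(k+1) − s_k = 2**k*(-k**3 - 5*k**2 - 4*k - 1) = t_k.

s_k = 2^{k} \left(- k^{3} + k^{2} - 2 k + 3\right)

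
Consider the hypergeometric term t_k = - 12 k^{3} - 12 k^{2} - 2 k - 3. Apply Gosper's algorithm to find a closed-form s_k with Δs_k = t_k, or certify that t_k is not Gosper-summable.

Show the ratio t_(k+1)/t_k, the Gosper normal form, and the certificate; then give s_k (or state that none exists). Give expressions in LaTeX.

t_(k+1)/t_k = (12*k**3 + 48*k**2 + 62*k + 29)/(12*k**3 + 12*k**2 + 2*k + 3).
A = 1, B = 1, C = k**3 + k**2 + k/6 + 1/4.
Solve (1)·f(k+1) − (1)·f(k) = k**3 + k**2 + k/6 + 1/4.
deg f ≤ 4 (via 0,0,3).
Solving with deg f ≤ 4: f(k) = k*(3*k**3 - 2*k**2 - 2*k + 4)/12.
Certificate R = B(k−1)f/C = k*(3*k**3 - 2*k**2 - 2*k + 4)/(12*k**3 + 12*k**2 + 2*k + 3) gives s_k = k*(-3*k**3 + 2*k**2 + 2*k - 4).
Verify: -12*k**3 - 12*k**2 - 2*k - 3 matches t_k.

s_k = k \left(- 3 k^{3} + 2 k^{2} + 2 k - 4\right)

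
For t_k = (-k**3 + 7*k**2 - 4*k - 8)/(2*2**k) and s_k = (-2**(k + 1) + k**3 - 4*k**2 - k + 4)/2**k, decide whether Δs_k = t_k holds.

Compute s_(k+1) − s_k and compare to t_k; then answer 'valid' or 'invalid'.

s_(k+1) = (-4*2**k + k**3 - k**2 - 6*k)/(2*2**k)
s_(k+1) − s_k = (-k**3 + 7*k**2 - 4*k - 8)/(2*2**k)
(s_(k+1) − s_k) − t_k = 0

Valid: the claim telescopes to t_k.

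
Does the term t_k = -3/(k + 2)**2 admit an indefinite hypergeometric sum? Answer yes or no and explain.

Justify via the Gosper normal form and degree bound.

Ratio r(k) = (k + 2)**2/(k + 3)**2.
So A=k**2 + 4*k + 4 and B=k**2 + 6*k + 9, with C=1.
Solve (k**2 + 4*k + 4)·f(k+1) − (k**2 + 4*k + 4)·f(k) = 1.
d = 0 from the (2,2,0) case.
f = c0 ⇒ A·f(k+1) − B(k−1)·f(k) − C = -1. The system {-1 = 0} is inconsistent; no antidifference.

No; the coefficient equations for f are inconsistent.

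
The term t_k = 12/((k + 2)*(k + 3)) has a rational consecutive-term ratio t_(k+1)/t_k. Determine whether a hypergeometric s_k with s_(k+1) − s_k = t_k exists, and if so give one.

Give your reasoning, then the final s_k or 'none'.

r(k) = (k + 2)/(k + 4) after simplifying.
A = k + 2, B = k + 4, C = 1.
Set up (k + 2)·f(k+1) − (k + 3)·f(k) − (1) = 0.
Degrees (1,1,0) ⇒ d ≤ 1.
Solving with deg f ≤ 1: f(k) = k/2.
Get s_k = R·t_k = 6*k/(k + 2) with R(k) = B(k−1)f(k)/C(k) = k*(k + 3)/2.
Check: Δs_k = 12/(k**2 + 5*k + 6). ✓

s_k = 6*k/(k + 2)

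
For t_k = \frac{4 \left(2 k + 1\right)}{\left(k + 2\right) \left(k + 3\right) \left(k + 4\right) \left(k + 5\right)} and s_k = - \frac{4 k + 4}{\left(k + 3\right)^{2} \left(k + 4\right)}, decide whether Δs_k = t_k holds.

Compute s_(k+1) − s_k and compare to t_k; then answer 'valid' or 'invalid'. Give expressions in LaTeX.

s_(k+1) = 4*(-k - 2)/((k + 4)**2*(k + 5))
s_(k+1) − s_k = 8*(k**2 + 4*k + 1)/(k**5 + 19*k**4 + 143*k**3 + 533*k**2 + 984*k + 720)
(s_(k+1) − s_k) − t_k = 4*(-3*k**2 - 13*k - 8)/(k**6 + 21*k**5 + 181*k**4 + 819*k**3 + 2050*k**2 + 2688*k + 1440)

Invalid: residual \frac{4 \left(- 3 k^{2} - 13 k - 8\right)}{k^{6} + 21 k^{5} + 181 k^{4} + 819 k^{3} + 2050 k^{2} + 2688 k + 1440} ≠ 0.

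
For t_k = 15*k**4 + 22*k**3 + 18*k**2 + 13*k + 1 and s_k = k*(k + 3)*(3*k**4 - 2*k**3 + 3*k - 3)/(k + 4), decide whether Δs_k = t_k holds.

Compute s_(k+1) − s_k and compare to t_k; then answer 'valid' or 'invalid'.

Invalid: residual 2*(-6*k**5 - 42*k**4 - 53*k**3 - 41*k**2 - 28*k - 2)/(k**2 + 9*k + 20) ≠ 0.

s_(k+1) = (k + 1)*(k + 4)*(3*k + 3*(k + 1)**4 - 2*(k + 1)**3)/(k + 5)
s_(k+1) − s_k = (15*k**6 + 145*k**5 + 432*k**4 + 509*k**3 + 396*k**2 + 213*k + 16)/(k**2 + 9*k + 20)
(s_(k+1) − s_k) − t_k = 2*(-6*k**5 - 42*k**4 - 53*k**3 - 41*k**2 - 28*k - 2)/(k**2 + 9*k + 20)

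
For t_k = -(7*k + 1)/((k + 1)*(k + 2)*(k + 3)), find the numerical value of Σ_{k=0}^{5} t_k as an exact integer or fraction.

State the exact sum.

Ratio r(k) = (k + 1)*(7*k + 8)/((k + 4)*(7*k + 1)).
Take A(k)=k + 1, B(k)=k + 4, C(k)=k + 1/7.
Need (k + 1)·f(k+1) − (k + 3)·f(k) = k + 1/7.
Degrees (1,1,1) ⇒ d ≤ 2.
Solving with deg f ≤ 2: f(k) = k*(2*k - 1)/7.
R(k) = B(k−1)·f(k)/C(k) = k*(k + 3)*(2*k - 1)/(7*k + 1); s_k = R·t_k = k*(1 - 2*k)/((k + 1)*(k + 2)).
Check: Δs_k = (-7*k - 1)/(k**3 + 6*k**2 + 11*k + 6). ✓
Telescoping: Σ = s_(6) − s_(0) = -33/28 − (0) = -33/28.

Σ = -33/28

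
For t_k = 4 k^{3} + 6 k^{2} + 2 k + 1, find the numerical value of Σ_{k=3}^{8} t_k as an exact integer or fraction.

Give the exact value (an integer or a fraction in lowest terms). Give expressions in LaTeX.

Σ = 6414

Compute t_(k+1)/t_k: get (4*k**3 + 18*k**2 + 26*k + 13)/(4*k**3 + 6*k**2 + 2*k + 1).
Factor: A=1; B=1; C=k**3 + 3*k**2/2 + k/2 + 1/4.
Solve (1)·f(k+1) − (1)·f(k) = k**3 + 3*k**2/2 + k/2 + 1/4.
Degrees (0,0,3) ⇒ d ≤ 4.
Solving with deg f ≤ 4: f(k) = k*(k**3 - k + 1)/4.
Then R = B(k−1)f/C = k*(k**3 - k + 1)/(4*k**3 + 6*k**2 + 2*k + 1), so s_k = R(k)·t_k = k*(k**3 - k + 1).
Δs = 4*k**3 + 6*k**2 + 2*k + 1, as required.
Sum = s_(9) − s_(3); s_(9) = 6489, s_(3) = 75 ⇒ 6414.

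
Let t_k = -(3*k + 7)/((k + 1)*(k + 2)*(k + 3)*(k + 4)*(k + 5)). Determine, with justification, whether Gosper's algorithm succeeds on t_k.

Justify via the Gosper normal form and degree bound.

Ratio r(k) = (k + 1)*(3*k + 10)/((k + 6)*(3*k + 7)).
Factor: A=k + 1; B=k + 6; C=k + 7/3.
f must satisfy (k + 1)·f(k+1) − (k + 5)·f(k) = k + 7/3.
Degrees (1,1,1) ⇒ d ≤ 4.
Match coefficients ⇒ f(k) = k*(k + 2)*(k**2 + 8*k + 19)/36.
R(k) = B(k−1)·f(k)/C(k) = k*(k + 2)*(k + 5)*(k**2 + 8*k + 19)/(12*(3*k + 7)); s_k = R·t_k = k*(-k**2 - 8*k - 19)/(12*(k**3 + 8*k**2 + 19*k + 12)).
Verify: (-3*k - 7)/(k**5 + 15*k**4 + 85*k**3 + 225*k**2 + 274*k + 120) matches t_k.

Yes. s_k = k*(-k**2 - 8*k - 19)/(12*(k**3 + 8*k**2 + 19*k + 12)).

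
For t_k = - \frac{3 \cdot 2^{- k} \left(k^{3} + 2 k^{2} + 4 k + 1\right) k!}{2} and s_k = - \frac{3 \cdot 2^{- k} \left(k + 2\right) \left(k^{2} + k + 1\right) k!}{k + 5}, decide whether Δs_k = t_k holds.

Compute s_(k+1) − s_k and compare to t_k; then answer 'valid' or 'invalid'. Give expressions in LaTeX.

Invalid: residual \frac{9 \cdot 2^{- k} \left(k^{4} + 7 k^{3} + 12 k^{2} + 19 k + 3\right) k!}{2 \left(k + 5\right) \left(k + 6\right)} ≠ 0.

s_(k+1) = -3*(k + 3)*(k**2 + 3*k + 3)*factorial(k + 1)/(2*2**k*(k + 6))
s_(k+1) − s_k = -3*(k**5 + 10*k**4 + 35*k**3 + 69*k**2 + 74*k + 21)*factorial(k)/(2*2**k*(k + 5)*(k + 6))
(s_(k+1) − s_k) − t_k = 9*(k**4 + 7*k**3 + 12*k**2 + 19*k + 3)*factorial(k)/(2*2**k*(k + 5)*(k + 6))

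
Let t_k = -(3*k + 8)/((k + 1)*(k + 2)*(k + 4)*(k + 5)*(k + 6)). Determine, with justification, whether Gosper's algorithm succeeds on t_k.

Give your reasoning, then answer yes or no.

Ratio r(k) = (k + 1)*(k + 4)*(3*k + 11)/((k + 3)*(k + 7)*(3*k + 8)).
Gosper form: A/B · C(k+1)/C(k) with A=k + 1, B=k + 7, C=k**2 + 17*k/3 + 8.
Need (k + 1)·f(k+1) − (k + 6)·f(k) = k**2 + 17*k/3 + 8.
deg f ≤ 5 (via 1,1,2).
Coefficient equations give f(k) = k*(k + 2)*(k + 3)*(k**2 + 10*k + 29)/60.
Get s_k = R·t_k = k*(-k**2 - 10*k - 29)/(20*(k**3 + 10*k**2 + 29*k + 20)) with R(k) = B(k−1)f(k)/C(k) = k*(k + 2)*(k + 6)*(k**2 + 10*k + 29)/(20*(3*k + 8)).
Δs = (-3*k - 8)/(k**5 + 18*k**4 + 121*k**3 + 372*k**2 + 508*k + 240), as required.

Yes. s_k = k*(-k**2 - 10*k - 29)/(20*(k**3 + 10*k**2 + 29*k + 20)).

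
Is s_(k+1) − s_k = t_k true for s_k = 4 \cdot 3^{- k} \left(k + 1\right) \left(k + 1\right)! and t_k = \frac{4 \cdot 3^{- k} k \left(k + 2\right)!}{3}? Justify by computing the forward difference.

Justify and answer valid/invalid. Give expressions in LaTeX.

s_(k+1) = 4*(k + 2)*factorial(k + 2)/(3*3**k)
s_(k+1) − s_k = 4*(k**2 + k + 1)*factorial(k + 1)/(3*3**k)
(s_(k+1) − s_k) − t_k = -4*(k - 1)*factorial(k + 1)/(3*3**k)

Invalid: residual - \frac{4 \cdot 3^{- k} \left(k - 1\right) \left(k + 1\right)!}{3} ≠ 0.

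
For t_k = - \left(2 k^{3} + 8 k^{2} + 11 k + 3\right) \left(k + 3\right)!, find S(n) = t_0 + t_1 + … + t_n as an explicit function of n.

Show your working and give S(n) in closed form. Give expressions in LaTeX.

Step 1: r(k) = (2*k**4 + 22*k**3 + 89*k**2 + 156*k + 96)/(2*k**3 + 8*k**2 + 11*k + 3).
So A=k + 4 and B=1, with C=k**3 + 4*k**2 + 11*k/2 + 3/2.
Need (k + 4)·f(k+1) − (1)·f(k) = k**3 + 4*k**2 + 11*k/2 + 3/2.
d = 2 from the (1,0,3) case.
Solving with deg f ≤ 2: f(k) = (2*k**2 - 2*k + 1)/2.
Then R = B(k−1)f/C = (2*k**2 - 2*k + 1)/(2*k**3 + 8*k**2 + 11*k + 3), so s_k = R(k)·t_k = -(2*k**2 - 2*k + 1)*factorial(k + 3).
Verify: -(2*k**3 + 8*k**2 + 11*k + 3)*factorial(k + 3) matches t_k.
Evaluate: s_(n+1) = -(2*n**2 + 2*n + 1)*factorial(n + 4); subtract s_(0) = -6 ⇒ S(n) = -2*n**2*factorial(n + 4) - 2*n*factorial(n + 4) - factorial(n + 4) + 6.

S(n) = - 2 n^{2} \left(n + 4\right)! - 2 n \left(n + 4\right)! - \left(n + 4\right)! + 6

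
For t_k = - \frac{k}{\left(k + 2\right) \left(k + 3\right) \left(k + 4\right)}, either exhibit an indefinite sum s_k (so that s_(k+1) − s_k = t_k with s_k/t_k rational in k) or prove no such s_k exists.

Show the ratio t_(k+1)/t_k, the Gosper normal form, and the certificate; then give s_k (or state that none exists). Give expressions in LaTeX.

s_k = \frac{k \left(1 - k\right)}{6 \left(k + 2\right) \left(k + 3\right)}

t_(k+1)/t_k = (k + 1)*(k + 2)/(k*(k + 5)).
Factor: A=k + 2; B=k + 5; C=k.
f must satisfy (k + 2)·f(k+1) − (k + 4)·f(k) = k.
From deg A=1, deg B=1, deg C=1: d=2.
Solve for f: f(k) = k*(k - 1)/6 (degree 2 ≤ 2).
Certificate R = B(k−1)f/C = (k - 1)*(k + 4)/6 gives s_k = k*(1 - k)/(6*(k + 2)*(k + 3)).
Check: Δs_k = -k/(k**3 + 9*k**2 + 26*k + 24). ✓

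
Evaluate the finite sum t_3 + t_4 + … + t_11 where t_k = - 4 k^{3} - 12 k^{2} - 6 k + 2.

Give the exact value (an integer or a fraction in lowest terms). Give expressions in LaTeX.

r(k) = (2*k**3 + 12*k**2 + 21*k + 10)/(2*k**3 + 6*k**2 + 3*k - 1) after simplifying.
Gosper form: A/B · C(k+1)/C(k) with A=1, B=1, C=k**3 + 3*k**2 + 3*k/2 - 1/2.
f must satisfy (1)·f(k+1) − (1)·f(k) = k**3 + 3*k**2 + 3*k/2 - 1/2.
Degrees (0,0,3) ⇒ d ≤ 4.
Coefficient equations give f(k) = k*(k + 1)*(k**2 + k - 3)/4.
So s_k = (B(k−1)f/C)·t_k = (k*(k**2 + k - 3)/(2*(2*k**2 + 4*k - 1)))·t_k = k*(-k**3 - 2*k**2 + 2*k + 3).
Verify: -4*k**3 - 12*k**2 - 6*k + 2 matches t_k.
Sum = s_(12) − s_(3); s_(12) = -23868, s_(3) = -108 ⇒ -23760.

Σ = -23760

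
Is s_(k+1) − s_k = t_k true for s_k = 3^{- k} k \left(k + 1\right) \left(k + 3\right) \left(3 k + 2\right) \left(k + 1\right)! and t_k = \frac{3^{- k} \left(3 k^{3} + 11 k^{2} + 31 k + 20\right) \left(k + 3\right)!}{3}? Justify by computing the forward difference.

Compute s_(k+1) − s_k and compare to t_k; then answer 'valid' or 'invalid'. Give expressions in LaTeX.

Invalid: residual - \frac{3^{- k} \left(3 k^{4} + 17 k^{3} + 44 k^{2} + 76 k + 40\right) \left(k + 1\right)!}{3} ≠ 0.

s_(k+1) = (k + 1)*(k + 2)*(k + 4)*(3*k + 5)*factorial(k + 2)/(3*3**k)
s_(k+1) − s_k = (k + 1)**2*(3*k**3 + 17*k**2 + 50*k + 80)*factorial(k + 1)/(3*3**k)
(s_(k+1) − s_k) − t_k = -(3*k**4 + 17*k**3 + 44*k**2 + 76*k + 40)*factorial(k + 1)/(3*3**k)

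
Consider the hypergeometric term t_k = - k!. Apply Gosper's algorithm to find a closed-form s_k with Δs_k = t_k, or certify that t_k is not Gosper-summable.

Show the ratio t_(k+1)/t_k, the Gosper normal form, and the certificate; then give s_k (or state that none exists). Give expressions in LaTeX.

Step 1: r(k) = k + 1.
A = k + 1, B = 1, C = 1.
Need (k + 1)·f(k+1) − (1)·f(k) = 1.
Bound: deg f ≤ -1.
d = -1 < 0 ⇒ no nonzero polynomial f; not summable.

no hypergeometric antidifference exists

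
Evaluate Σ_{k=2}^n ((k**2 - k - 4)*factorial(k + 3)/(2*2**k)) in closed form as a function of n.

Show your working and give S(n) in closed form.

r(k) = (k**3 + 5*k**2 - 16)/(2*(k**2 - k - 4)) after simplifying.
So A=k/2 + 2 and B=1, with C=k**2 - k - 4.
Need (k/2 + 2)·f(k+1) − (1)·f(k) = k**2 - k - 4.
d = 1 from the (1,0,2) case.
Coefficient equations give f(k) = 2*(k - 4).
So s_k = (B(k−1)f/C)·t_k = (2*(k - 4)/(k**2 - k - 4))·t_k = (k - 4)*factorial(k + 3)/2**k.
s_(k+1) − s_k = (k**2 - k - 4)*factorial(k + 3)/(2*2**k) = t_k.
s_(n+1) = 2**(-n - 1)*(n - 3)*factorial(n + 4) and s_(2) = -60, so S(n) = 60 + n*factorial(n + 4)/(2*2**n) - 3*factorial(n + 4)/(2*2**n).

S(n) = 60 + n*factorial(n + 4)/(2*2**n) - 3*factorial(n + 4)/(2*2**n)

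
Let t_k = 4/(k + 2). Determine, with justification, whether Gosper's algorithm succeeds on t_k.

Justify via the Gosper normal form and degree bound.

No; the coefficient equations for f are inconsistent.

r(k) = (k + 2)/(k + 3) after simplifying.
Gosper form: A/B · C(k+1)/C(k) with A=k + 2, B=k + 3, C=1.
Key eq: (k + 2)·f(k+1) = (k + 2)·f(k) + (1).
d = 0 from the (1,1,0) case.
Generic f = c0 gives residual -1; -1 = 0 cannot hold, so t_k is not Gosper-summable.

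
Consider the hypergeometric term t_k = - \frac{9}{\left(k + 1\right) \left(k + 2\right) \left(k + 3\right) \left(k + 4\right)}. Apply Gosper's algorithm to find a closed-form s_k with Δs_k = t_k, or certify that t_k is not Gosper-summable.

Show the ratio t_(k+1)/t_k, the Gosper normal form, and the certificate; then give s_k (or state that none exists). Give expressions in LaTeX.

Step 1: r(k) = (k + 1)/(k + 5).
Gosper form: A/B · C(k+1)/C(k) with A=k + 1, B=k + 5, C=1.
Solve (k + 1)·f(k+1) − (k + 4)·f(k) = 1.
d = 3 from the (1,1,0) case.
A polynomial solution: f(k) = k*(k**2 + 6*k + 11)/18.
Get s_k = R·t_k = k*(-k**2 - 6*k - 11)/(2*(k + 1)*(k + 2)*(k + 3)) with R(k) = B(k−1)f(k)/C(k) = k*(k + 4)*(k**2 + 6*k + 11)/18.
Verify: -9/(k**4 + 10*k**3 + 35*k**2 + 50*k + 24) matches t_k.

s_k = \frac{k \left(- k^{2} - 6 k - 11\right)}{2 \left(k + 1\right) \left(k + 2\right) \left(k + 3\right)}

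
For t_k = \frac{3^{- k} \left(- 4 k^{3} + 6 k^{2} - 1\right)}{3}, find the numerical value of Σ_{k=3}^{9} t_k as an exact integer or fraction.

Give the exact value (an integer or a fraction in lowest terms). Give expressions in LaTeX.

t_(k+1)/t_k = (4*k**3 + 6*k**2 - 1)/(3*(4*k**3 - 6*k**2 + 1)).
So A=1/3 and B=1, with C=k**3 - 3*k**2/2 + 1/4.
Solve (1/3)·f(k+1) − (1)·f(k) = k**3 - 3*k**2/2 + 1/4.
Degrees (0,0,3) ⇒ d ≤ 3.
Solving with deg f ≤ 3: f(k) = -3*(2*k**3 + 3*k + 3)/4.
Certificate R = B(k−1)f/C = -3*(2*k**3 + 3*k + 3)/((2*k - 1)*(2*k**2 - 2*k - 1)) gives s_k = (2*k**3 + 3*k + 3)/3**k.
Δs = (-4*k**3 + 6*k**2 - 1)/(3*3**k), as required.
Sum = s_(10) − s_(3); s_(10) = 2033/59049, s_(3) = 22/9 ⇒ -142309/59049.

Σ = -142309/59049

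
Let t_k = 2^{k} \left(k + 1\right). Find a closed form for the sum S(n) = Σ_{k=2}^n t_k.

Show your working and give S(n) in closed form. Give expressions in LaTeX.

S(n) = 2 \cdot 2^{n} n - 4

r(k) = 2*(k + 2)/(k + 1) after simplifying.
Factor: A=2; B=1; C=k + 1.
f must satisfy (2)·f(k+1) − (1)·f(k) = k + 1.
From deg A=0, deg B=0, deg C=1: d=1.
A polynomial solution: f(k) = k - 1.
Certificate R = B(k−1)f/C = (k - 1)/(k + 1) gives s_k = 2**k*(k - 1).
Δs = 2**k*(k + 1), as required.
Telescope: S(n) = s_(n+1) − s_(2) = 2**(n + 1)*n − (4) = 2*2**n*n - 4.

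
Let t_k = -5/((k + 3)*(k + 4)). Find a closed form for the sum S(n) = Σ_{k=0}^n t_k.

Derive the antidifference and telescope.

Compute t_(k+1)/t_k: get (k + 3)/(k + 5).
A = k + 3, B = k + 5, C = 1.
Set up (k + 3)·f(k+1) − (k + 4)·f(k) − (1) = 0.
Bound: deg f ≤ 1.
Solving with deg f ≤ 1: f(k) = k/3.
Certificate R = B(k−1)f/C = k*(k + 4)/3 gives s_k = -5*k/(3*k + 9).
s_(k+1) − s_k = -5/(k**2 + 7*k + 12) = t_k.
Evaluate: s_(n+1) = 5*(-n - 1)/(3*(n + 4)); subtract s_(0) = 0 ⇒ S(n) = 5*(-n - 1)/(3*(n + 4)).

S(n) = 5*(-n - 1)/(3*(n + 4))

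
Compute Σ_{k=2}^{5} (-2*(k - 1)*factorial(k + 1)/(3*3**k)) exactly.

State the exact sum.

Σ = -1012/81

The ratio is k*(k + 2)/(3*(k - 1)).
Factor: A=k/3 + 2/3; B=1; C=k - 1.
Need (k/3 + 2/3)·f(k+1) − (1)·f(k) = k - 1.
Degrees (1,0,1) ⇒ d ≤ 0.
Solve for f: f(k) = 3 (degree 0 ≤ 0).
Then R = B(k−1)f/C = 3/(k - 1), so s_k = R(k)·t_k = -2*factorial(k + 1)/3**k.
Δs = -2*(k - 1)*factorial(k + 1)/(3*3**k), as required.
Σ_(k=2)^(5) t_k = s_(6) − s_(2) = -1120/81 − (-4/3) = -1012/81.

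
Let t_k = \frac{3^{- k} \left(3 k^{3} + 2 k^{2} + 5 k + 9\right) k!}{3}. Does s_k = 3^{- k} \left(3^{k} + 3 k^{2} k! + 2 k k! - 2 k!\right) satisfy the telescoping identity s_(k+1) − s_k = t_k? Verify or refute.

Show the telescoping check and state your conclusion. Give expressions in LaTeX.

s_(k+1) = (3*3**k + 3*k**3*factorial(k) + 11*k**2*factorial(k) + 11*k*factorial(k) + 3*factorial(k))/(3*3**k)
s_(k+1) − s_k = (3*k**3 + 2*k**2 + 5*k + 9)*factorial(k)/(3*3**k)
(s_(k+1) − s_k) − t_k = 0

valid (s_(k+1) − s_k reduces to t_k)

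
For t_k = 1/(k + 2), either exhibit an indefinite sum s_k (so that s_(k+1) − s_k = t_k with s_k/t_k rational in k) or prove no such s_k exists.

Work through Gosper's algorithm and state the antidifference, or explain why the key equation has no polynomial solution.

Step 1: r(k) = (k + 2)/(k + 3).
Normal form (A,B,C) = (k + 2, k + 3, 1).
Need (k + 2)·f(k+1) − (k + 2)·f(k) = 1.
From deg A=1, deg B=1, deg C=0: d=0.
Write f(k) = c0. Then LHS − RHS = -1, requiring -1 = 0: contradictory. No certificate.

none (Gosper's algorithm certifies no s_k)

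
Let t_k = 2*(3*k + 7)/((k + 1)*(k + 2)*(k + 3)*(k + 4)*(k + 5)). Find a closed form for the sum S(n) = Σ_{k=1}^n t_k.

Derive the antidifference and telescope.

S(n) = n*(n**2 + 11*n + 38)/(20*(n**3 + 11*n**2 + 38*n + 40))

r(k) = (k + 1)*(3*k + 10)/((k + 6)*(3*k + 7)) after simplifying.
So A=k + 1 and B=k + 6, with C=k + 7/3.
Set up (k + 1)·f(k+1) − (k + 5)·f(k) − (k + 7/3) = 0.
d = 4 from the (1,1,1) case.
Solving with deg f ≤ 4: f(k) = k*(k + 2)*(k**2 + 8*k + 19)/36.
R(k) = B(k−1)·f(k)/C(k) = k*(k + 2)*(k + 5)*(k**2 + 8*k + 19)/(12*(3*k + 7)); s_k = R·t_k = k*(k**2 + 8*k + 19)/(6*(k**3 + 8*k**2 + 19*k + 12)).
Verify: 2*(3*k + 7)/(k**5 + 15*k**4 + 85*k**3 + 225*k**2 + 274*k + 120) matches t_k.
s_(n+1) = (n**3 + 11*n**2 + 38*n + 28)/(6*(n**3 + 11*n**2 + 38*n + 40)) and s_(1) = 7/60, so S(n) = n*(n**2 + 11*n + 38)/(20*(n**3 + 11*n**2 + 38*n + 40)).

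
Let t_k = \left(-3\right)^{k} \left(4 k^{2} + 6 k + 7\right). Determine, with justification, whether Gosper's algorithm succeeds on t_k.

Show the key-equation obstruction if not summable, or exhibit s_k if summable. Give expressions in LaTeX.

Yes. s_k = \left(-3\right)^{k} \left(- k^{2} - 1\right).

Compute t_(k+1)/t_k: get 3*(-4*k**2 - 14*k - 17)/(4*k**2 + 6*k + 7).
Gosper form: A/B · C(k+1)/C(k) with A=-3, B=1, C=k**2 + 3*k/2 + 7/4.
Need (-3)·f(k+1) − (1)·f(k) = k**2 + 3*k/2 + 7/4.
deg f ≤ 2 (via 0,0,2).
Solving with deg f ≤ 2: f(k) = -(k**2 + 1)/4.
Then R = B(k−1)f/C = -(k**2 + 1)/(4*k**2 + 6*k + 7), so s_k = R(k)·t_k = (-3)**k*(-k**2 - 1).
s_(k+1) − s_k = (-3)**k*(4*k**2 + 6*k + 7) = t_k.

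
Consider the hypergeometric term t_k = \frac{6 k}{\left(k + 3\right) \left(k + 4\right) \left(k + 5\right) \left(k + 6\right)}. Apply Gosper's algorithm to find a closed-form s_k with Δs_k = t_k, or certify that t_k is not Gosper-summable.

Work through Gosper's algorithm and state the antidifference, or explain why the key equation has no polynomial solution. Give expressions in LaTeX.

s_k = \frac{k \left(k^{2} + 12 k - 13\right)}{20 \left(k + 3\right) \left(k + 4\right) \left(k + 5\right)}

r(k) = (k + 1)*(k + 3)/(k*(k + 7)) after simplifying.
So A=k + 3 and B=k + 7, with C=k.
f must satisfy (k + 3)·f(k+1) − (k + 6)·f(k) = k.
Degrees (1,1,1) ⇒ d ≤ 3.
Solving with deg f ≤ 3: f(k) = k*(k - 1)*(k + 13)/120.
Certificate R = B(k−1)f/C = (k - 1)*(k + 6)*(k + 13)/120 gives s_k = k*(k**2 + 12*k - 13)/(20*(k + 3)*(k + 4)*(k + 5)).
Verify: 6*k/(k**4 + 18*k**3 + 119*k**2 + 342*k + 360) matches t_k.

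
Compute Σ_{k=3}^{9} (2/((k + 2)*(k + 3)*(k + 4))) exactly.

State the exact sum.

Σ = 7/260

Compute t_(k+1)/t_k: get (k + 2)/(k + 5).
A = k + 2, B = k + 5, C = 1.
Solve (k + 2)·f(k+1) − (k + 4)·f(k) = 1.
d = 2 from the (1,1,0) case.
Solving with deg f ≤ 2: f(k) = k*(k + 5)/12.
Get s_k = R·t_k = k*(k + 5)/(6*(k + 2)*(k + 3)) with R(k) = B(k−1)f(k)/C(k) = k*(k + 4)*(k + 5)/12.
Δs = 2/(k**3 + 9*k**2 + 26*k + 24), as required.
Sum = s_(10) − s_(3); s_(10) = 25/156, s_(3) = 2/15 ⇒ 7/260.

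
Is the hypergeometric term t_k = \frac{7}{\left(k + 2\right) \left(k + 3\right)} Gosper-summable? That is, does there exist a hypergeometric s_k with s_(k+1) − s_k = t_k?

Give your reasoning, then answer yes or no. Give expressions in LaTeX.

t_(k+1)/t_k = (k + 2)/(k + 4).
So A=k + 2 and B=k + 4, with C=1.
Need (k + 2)·f(k+1) − (k + 3)·f(k) = 1.
From deg A=1, deg B=1, deg C=0: d=1.
Solving with deg f ≤ 1: f(k) = k/2.
R(k) = B(k−1)·f(k)/C(k) = k*(k + 3)/2; s_k = R·t_k = 7*k/(2*(k + 2)).
Δs = 7/(k**2 + 5*k + 6), as required.

Yes. s_k = \frac{7 k}{2 \left(k + 2\right)}.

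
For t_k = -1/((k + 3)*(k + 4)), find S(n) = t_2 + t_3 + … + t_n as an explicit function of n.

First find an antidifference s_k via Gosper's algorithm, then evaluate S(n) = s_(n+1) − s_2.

The ratio is (k + 3)/(k + 5).
A = k + 3, B = k + 5, C = 1.
Set up (k + 3)·f(k+1) − (k + 4)·f(k) − (1) = 0.
deg f ≤ 1 (via 1,1,0).
Match coefficients ⇒ f(k) = k/3.
Get s_k = R·t_k = -k/(3*k + 9) with R(k) = B(k−1)f(k)/C(k) = k*(k + 4)/3.
Check: Δs_k = -1/(k**2 + 7*k + 12). ✓
Evaluate: s_(n+1) = (-n - 1)/(3*(n + 4)); subtract s_(2) = -2/15 ⇒ S(n) = (1 - n)/(5*(n + 4)).

S(n) = (1 - n)/(5*(n + 4))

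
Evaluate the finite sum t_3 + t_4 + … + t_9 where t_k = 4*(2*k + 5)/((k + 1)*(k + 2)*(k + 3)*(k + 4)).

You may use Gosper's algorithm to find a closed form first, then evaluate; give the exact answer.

Σ = 119/858

t_(k+1)/t_k = (k + 1)*(2*k + 7)/((k + 5)*(2*k + 5)).
Factor: A=k + 1; B=k + 5; C=k + 5/2.
f must satisfy (k + 1)·f(k+1) − (k + 4)·f(k) = k + 5/2.
Degrees (1,1,1) ⇒ d ≤ 3.
Solving with deg f ≤ 3: f(k) = k*(k + 2)*(k + 4)/6.
Get s_k = R·t_k = 4*k*(k + 4)/(3*(k**2 + 4*k + 3)) with R(k) = B(k−1)f(k)/C(k) = k*(k + 2)*(k + 4)**2/(3*(2*k + 5)).
s_(k+1) − s_k = 4*(2*k + 5)/(k**4 + 10*k**3 + 35*k**2 + 50*k + 24) = t_k.
Sum = s_(10) − s_(3); s_(10) = 560/429, s_(3) = 7/6 ⇒ 119/858.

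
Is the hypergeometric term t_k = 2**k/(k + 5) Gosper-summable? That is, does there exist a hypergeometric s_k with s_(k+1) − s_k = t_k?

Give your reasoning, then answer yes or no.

Compute t_(k+1)/t_k: get 2*(k + 5)/(k + 6).
Gosper form: A/B · C(k+1)/C(k) with A=2*k + 10, B=k + 6, C=1.
Need (2*k + 10)·f(k+1) − (k + 5)·f(k) = 1.
d = -1 from the (1,1,0) case.
Negative degree bound (-1): no f exists, t_k not Gosper-summable.

No — negative degree bound, so no certificate f.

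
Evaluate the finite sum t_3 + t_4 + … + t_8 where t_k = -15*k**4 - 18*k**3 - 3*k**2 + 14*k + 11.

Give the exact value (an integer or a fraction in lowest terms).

Σ = -154560

r(k) = (15*k**4 + 78*k**3 + 147*k**2 + 106*k + 11)/(15*k**4 + 18*k**3 + 3*k**2 - 14*k - 11) after simplifying.
A = 1, B = 1, C = k**4 + 6*k**3/5 + k**2/5 - 14*k/15 - 11/15.
Solve (1)·f(k+1) − (1)·f(k) = k**4 + 6*k**3/5 + k**2/5 - 14*k/15 - 11/15.
Bound: deg f ≤ 5.
Coefficient equations give f(k) = k*(k - 2)*(3*k**3 + 3*k**2 + 3*k + 2)/15.
R(k) = B(k−1)·f(k)/C(k) = k*(k - 2)*(3*k**3 + 3*k**2 + 3*k + 2)/(15*k**4 + 18*k**3 + 3*k**2 - 14*k - 11); s_k = R·t_k = k*(-3*k**4 + 3*k**3 + 3*k**2 + 4*k + 4).
Verify: -15*k**4 - 18*k**3 - 3*k**2 + 14*k + 11 matches t_k.
Telescoping: Σ = s_(9) − s_(3) = -154917 − (-357) = -154560.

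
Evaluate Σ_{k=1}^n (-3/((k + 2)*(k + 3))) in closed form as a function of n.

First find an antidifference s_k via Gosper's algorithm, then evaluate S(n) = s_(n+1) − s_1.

S(n) = -n/(n + 3)

The ratio is (k + 2)/(k + 4).
Gosper form: A/B · C(k+1)/C(k) with A=k + 2, B=k + 4, C=1.
Solve (k + 2)·f(k+1) − (k + 3)·f(k) = 1.
From deg A=1, deg B=1, deg C=0: d=1.
Match coefficients ⇒ f(k) = k/2.
R(k) = B(k−1)·f(k)/C(k) = k*(k + 3)/2; s_k = R·t_k = -3*k/(2*k + 4).
Δs = -3/(k**2 + 5*k + 6), as required.
s_(n+1) = 3*(-n - 1)/(2*(n + 3)) and s_(1) = -1/2, so S(n) = -n/(n + 3).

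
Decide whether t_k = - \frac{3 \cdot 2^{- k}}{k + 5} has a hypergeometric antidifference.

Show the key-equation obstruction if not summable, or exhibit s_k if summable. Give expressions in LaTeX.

Ratio r(k) = (k + 5)/(2*(k + 6)).
A = k/2 + 5/2, B = k + 6, C = 1.
Need (k/2 + 5/2)·f(k+1) − (k + 5)·f(k) = 1.
Degrees (1,1,0) ⇒ d ≤ -1.
deg f ≤ -1 is impossible — no certificate.

No. Not Gosper-summable.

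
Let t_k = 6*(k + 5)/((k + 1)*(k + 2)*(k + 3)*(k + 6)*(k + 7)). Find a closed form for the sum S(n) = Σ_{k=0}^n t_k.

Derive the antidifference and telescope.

Step 1: r(k) = (k + 1)*(k + 6)**2/((k + 4)*(k + 5)*(k + 8)).
Factor: A=k + 1; B=k + 8; C=k**3 + 14*k**2 + 65*k + 100.
Need (k + 1)·f(k+1) − (k + 7)·f(k) = k**3 + 14*k**2 + 65*k + 100.
Degrees (1,1,3) ⇒ d ≤ 6.
Match coefficients ⇒ f(k) = k*(k + 3)*(k + 4)**2*(k + 5)**2/36.
So s_k = (B(k−1)f/C)·t_k = (k*(k + 3)*(k + 4)*(k + 7)/36)·t_k = k*(k**2 + 9*k + 20)/(6*(k**3 + 9*k**2 + 20*k + 12)).
Check: Δs_k = 6*(k + 5)/(k**5 + 19*k**4 + 131*k**3 + 401*k**2 + 540*k + 252). ✓
s_(n+1) = (n**3 + 12*n**2 + 41*n + 30)/(6*(n**3 + 12*n**2 + 41*n + 42)) and s_(0) = 0, so S(n) = (n**3 + 12*n**2 + 41*n + 30)/(6*(n**3 + 12*n**2 + 41*n + 42)).

S(n) = (n**3 + 12*n**2 + 41*n + 30)/(6*(n**3 + 12*n**2 + 41*n + 42))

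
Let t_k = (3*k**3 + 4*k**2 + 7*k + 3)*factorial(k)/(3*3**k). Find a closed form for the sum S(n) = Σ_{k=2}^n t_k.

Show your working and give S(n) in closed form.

The ratio is (3*k**4 + 16*k**3 + 37*k**2 + 41*k + 17)/(3*(3*k**3 + 4*k**2 + 7*k + 3)).
A = k/3 + 1/3, B = 1, C = k**3 + 4*k**2/3 + 7*k/3 + 1.
f must satisfy (k/3 + 1/3)·f(k+1) − (1)·f(k) = k**3 + 4*k**2/3 + 7*k/3 + 1.
deg f ≤ 2 (via 1,0,3).
Solving with deg f ≤ 2: f(k) = 3*k**2 + 4*k + 2.
Get s_k = R·t_k = (3*k**2 + 4*k + 2)*factorial(k)/3**k with R(k) = B(k−1)f(k)/C(k) = 3*(3*k**2 + 4*k + 2)/(3*k**3 + 4*k**2 + 7*k + 3).
Δs = (3*k**3 + 4*k**2 + 7*k + 3)*factorial(k)/(3*3**k), as required.
Telescope: S(n) = s_(n+1) − s_(2) = 3**(-n - 1)*(3*n**2 + 10*n + 9)*factorial(n + 1) − (44/9) = 3**(-n - 2)*(-44*3**n + 9*n**3*factorial(n) + 39*n**2*factorial(n) + 57*n*factorial(n) + 27*factorial(n)).

S(n) = 3**(-n - 2)*(-44*3**n + 9*n**3*factorial(n) + 39*n**2*factorial(n) + 57*n*factorial(n) + 27*factorial(n))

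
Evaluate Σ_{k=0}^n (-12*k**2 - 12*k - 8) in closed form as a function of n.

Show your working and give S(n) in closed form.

S(n) = -4*n**3 - 12*n**2 - 16*n - 8

The ratio is (3*k**2 + 9*k + 8)/(3*k**2 + 3*k + 2).
Factor: A=1; B=1; C=k**2 + k + 2/3.
f must satisfy (1)·f(k+1) − (1)·f(k) = k**2 + k + 2/3.
Bound: deg f ≤ 3.
Solve for f: f(k) = k*(k**2 + 1)/3 (degree 3 ≤ 3).
Get s_k = R·t_k = 4*k*(-k**2 - 1) with R(k) = B(k−1)f(k)/C(k) = k*(k**2 + 1)/(3*k**2 + 3*k + 2).
Check: Δs_k = -12*k**2 - 12*k - 8. ✓
s_(n+1) = -4*n**3 - 12*n**2 - 16*n - 8 and s_(0) = 0, so S(n) = -4*n**3 - 12*n**2 - 16*n - 8.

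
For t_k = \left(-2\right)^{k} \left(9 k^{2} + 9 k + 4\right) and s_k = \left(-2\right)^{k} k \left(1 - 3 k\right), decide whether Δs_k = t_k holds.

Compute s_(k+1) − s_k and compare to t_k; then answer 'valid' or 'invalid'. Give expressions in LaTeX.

valid (s_(k+1) − s_k reduces to t_k)

s_(k+1) = 2*(-2)**k*(k + 1)*(3*k + 2)
s_(k+1) − s_k = (-2)**k*(9*k**2 + 9*k + 4)
(s_(k+1) − s_k) − t_k = 0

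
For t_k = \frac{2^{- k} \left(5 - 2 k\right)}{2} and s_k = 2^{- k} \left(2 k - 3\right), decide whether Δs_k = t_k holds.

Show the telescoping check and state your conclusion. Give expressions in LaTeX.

Valid: the claim telescopes to t_k.

s_(k+1) = (2*k - 1)/(2*2**k)
s_(k+1) − s_k = (5 - 2*k)/(2*2**k)
(s_(k+1) − s_k) − t_k = 0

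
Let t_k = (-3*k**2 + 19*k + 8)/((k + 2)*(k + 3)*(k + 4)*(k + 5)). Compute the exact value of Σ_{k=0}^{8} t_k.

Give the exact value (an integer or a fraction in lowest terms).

The ratio is (k + 2)*(19*k - 3*(k + 1)**2 + 27)/((k + 6)*(-3*k**2 + 19*k + 8)).
Take A(k)=k + 2, B(k)=k + 6, C(k)=k**2 - 19*k/3 - 8/3.
Set up (k + 2)·f(k+1) − (k + 5)·f(k) − (k**2 - 19*k/3 - 8/3) = 0.
d = 3 from the (1,1,2) case.
Solve for f: f(k) = -k*(k**2 + 45*k + 2)/36 (degree 3 ≤ 3).
So s_k = (B(k−1)f/C)·t_k = (-k*(k + 5)*(k**2 + 45*k + 2)/(12*(3*k**2 - 19*k - 8)))·t_k = k*(k**2 + 45*k + 2)/(12*(k + 2)*(k + 3)*(k + 4)).
s_(k+1) − s_k = (-3*k**2 + 19*k + 8)/(k**4 + 14*k**3 + 71*k**2 + 154*k + 120) = t_k.
Evaluate s at k=9 and k=0: 61/286 and 0; difference 61/286.

Σ = 61/286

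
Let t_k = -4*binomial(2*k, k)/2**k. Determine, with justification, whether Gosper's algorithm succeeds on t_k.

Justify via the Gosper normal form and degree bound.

No; the degree bound rules out any f.

Step 1: r(k) = (2*k + 1)/(k + 1).
A = 2*k + 1, B = k + 1, C = 1.
Solve (2*k + 1)·f(k+1) − (k)·f(k) = 1.
Bound: deg f ≤ -1.
Negative degree bound (-1): no f exists, t_k not Gosper-summable.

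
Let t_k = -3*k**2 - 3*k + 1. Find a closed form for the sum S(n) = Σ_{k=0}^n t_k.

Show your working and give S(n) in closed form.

S(n) = -n**3 - 3*n**2 - n + 1

Compute t_(k+1)/t_k: get (3*k**2 + 9*k + 5)/(3*k**2 + 3*k - 1).
Take A(k)=1, B(k)=1, C(k)=k**2 + k - 1/3.
Solve (1)·f(k+1) − (1)·f(k) = k**2 + k - 1/3.
Bound: deg f ≤ 3.
Solving with deg f ≤ 3: f(k) = k*(k**2 - 2)/3.
So s_k = (B(k−1)f/C)·t_k = (k*(k**2 - 2)/(3*k**2 + 3*k - 1))·t_k = k*(2 - k**2).
Verify: -3*k**2 - 3*k + 1 matches t_k.
Σ_(k=0)^n t_k = s_(n+1) − s_(0) = (-n**3 - 3*n**2 - n + 1) − (0), i.e. -n**3 - 3*n**2 - n + 1.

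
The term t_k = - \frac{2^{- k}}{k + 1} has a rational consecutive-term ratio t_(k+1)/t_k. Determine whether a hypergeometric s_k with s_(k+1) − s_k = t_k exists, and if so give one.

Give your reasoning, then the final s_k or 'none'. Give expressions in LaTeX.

Ratio r(k) = (k + 1)/(2*(k + 2)).
A = k/2 + 1/2, B = k + 2, C = 1.
Set up (k/2 + 1/2)·f(k+1) − (k + 1)·f(k) − (1) = 0.
d = -1 from the (1,1,0) case.
Negative degree bound (-1): no f exists, t_k not Gosper-summable.

none (Gosper's algorithm certifies no s_k)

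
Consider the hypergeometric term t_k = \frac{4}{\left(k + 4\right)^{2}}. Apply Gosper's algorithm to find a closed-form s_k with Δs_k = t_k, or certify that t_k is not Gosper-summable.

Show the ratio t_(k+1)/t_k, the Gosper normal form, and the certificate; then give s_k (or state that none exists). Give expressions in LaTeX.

not Gosper-summable; s_k does not exist

t_(k+1)/t_k = (k + 4)**2/(k + 5)**2.
A = k**2 + 8*k + 16, B = k**2 + 10*k + 25, C = 1.
Set up (k**2 + 8*k + 16)·f(k+1) − (k**2 + 8*k + 16)·f(k) − (1) = 0.
Degrees (2,2,0) ⇒ d ≤ 0.
Put f(k) = c0: A·f(k+1) − B(k−1)·f(k) − C = -1; need -1 = 0 — inconsistent ⇒ no f, not summable.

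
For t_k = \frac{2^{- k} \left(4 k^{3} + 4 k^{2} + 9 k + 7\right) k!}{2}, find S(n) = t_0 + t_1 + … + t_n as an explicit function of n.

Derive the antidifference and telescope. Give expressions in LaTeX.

S(n) = \frac{2^{- n} \left(6 \cdot 2^{n} + 4 n^{3} n! + 12 n^{2} n! + 9 n n! + n!\right)}{2}

The ratio is (4*k**4 + 20*k**3 + 45*k**2 + 53*k + 24)/(2*(4*k**3 + 4*k**2 + 9*k + 7)).
Gosper form: A/B · C(k+1)/C(k) with A=k/2 + 1/2, B=1, C=k**3 + k**2 + 9*k/4 + 7/4.
f must satisfy (k/2 + 1/2)·f(k+1) − (1)·f(k) = k**3 + k**2 + 9*k/4 + 7/4.
Degrees (1,0,3) ⇒ d ≤ 2.
Solving with deg f ≤ 2: f(k) = (4*k**2 - 3)/2.
Certificate R = B(k−1)f/C = 2*(4*k**2 - 3)/(4*k**3 + 4*k**2 + 9*k + 7) gives s_k = (4*k**2 - 3)*factorial(k)/2**k.
Δs = (4*k**3 + 4*k**2 + 9*k + 7)*factorial(k)/(2*2**k), as required.
Evaluate: s_(n+1) = 2**(-n - 1)*(4*n**2 + 8*n + 1)*factorial(n + 1); subtract s_(0) = -3 ⇒ S(n) = (6*2**n + 4*n**3*factorial(n) + 12*n**2*factorial(n) + 9*n*factorial(n) + factorial(n))/(2*2**n).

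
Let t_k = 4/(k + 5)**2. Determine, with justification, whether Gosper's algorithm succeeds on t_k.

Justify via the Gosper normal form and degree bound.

No — key equation has no polynomial f.

Ratio r(k) = (k + 5)**2/(k + 6)**2.
A = k**2 + 10*k + 25, B = k**2 + 12*k + 36, C = 1.
Key eq: (k**2 + 10*k + 25)·f(k+1) = (k**2 + 10*k + 25)·f(k) + (1).
Degrees (2,2,0) ⇒ d ≤ 0.
Put f(k) = c0: A·f(k+1) − B(k−1)·f(k) − C = -1; need -1 = 0 — inconsistent ⇒ no f, not summable.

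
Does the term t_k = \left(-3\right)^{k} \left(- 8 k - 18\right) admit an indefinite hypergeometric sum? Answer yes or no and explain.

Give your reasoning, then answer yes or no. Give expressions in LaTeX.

Yes. s_k = \left(-3\right)^{k} \left(2 k + 3\right).

t_(k+1)/t_k = 3*(-4*k - 13)/(4*k + 9).
Factor: A=-3; B=1; C=k + 9/4.
Solve (-3)·f(k+1) − (1)·f(k) = k + 9/4.
d = 1 from the (0,0,1) case.
Match coefficients ⇒ f(k) = -(2*k + 3)/8.
R(k) = B(k−1)·f(k)/C(k) = -(2*k + 3)/(2*(4*k + 9)); s_k = R·t_k = (-3)**k*(2*k + 3).
Verify: (-3)**k*(-8*k - 18) matches t_k.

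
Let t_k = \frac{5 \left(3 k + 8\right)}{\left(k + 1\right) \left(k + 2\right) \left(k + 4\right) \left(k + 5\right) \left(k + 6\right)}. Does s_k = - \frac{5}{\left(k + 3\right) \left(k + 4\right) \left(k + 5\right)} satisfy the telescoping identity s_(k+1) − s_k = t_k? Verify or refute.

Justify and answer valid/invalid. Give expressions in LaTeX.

s_(k+1) = -5/((k + 4)*(k + 5)*(k + 6))
s_(k+1) − s_k = 15/((k + 3)*(k + 4)*(k + 5)*(k + 6))
(s_(k+1) − s_k) − t_k = 10*(-4*k - 9)/(k**6 + 21*k**5 + 175*k**4 + 735*k**3 + 1624*k**2 + 1764*k + 720)

Invalid: residual \frac{10 \left(- 4 k - 9\right)}{k^{6} + 21 k^{5} + 175 k^{4} + 735 k^{3} + 1624 k^{2} + 1764 k + 720} ≠ 0.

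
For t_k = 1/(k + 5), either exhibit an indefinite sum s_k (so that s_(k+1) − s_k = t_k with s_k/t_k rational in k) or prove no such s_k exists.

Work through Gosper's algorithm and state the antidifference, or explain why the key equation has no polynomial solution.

none — t_k is not Gosper-summable

t_(k+1)/t_k = (k + 5)/(k + 6).
A = k + 5, B = k + 6, C = 1.
f must satisfy (k + 5)·f(k+1) − (k + 5)·f(k) = 1.
From deg A=1, deg B=1, deg C=0: d=0.
Generic f = c0 gives residual -1; -1 = 0 cannot hold, so t_k is not Gosper-summable.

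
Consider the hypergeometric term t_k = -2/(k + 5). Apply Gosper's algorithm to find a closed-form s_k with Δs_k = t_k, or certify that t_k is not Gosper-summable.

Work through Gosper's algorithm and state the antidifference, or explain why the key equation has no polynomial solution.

none — t_k is not Gosper-summable

The ratio is (k + 5)/(k + 6).
A = k + 5, B = k + 6, C = 1.
f must satisfy (k + 5)·f(k+1) − (k + 5)·f(k) = 1.
d = 0 from the (1,1,0) case.
Generic f = c0 gives residual -1; -1 = 0 cannot hold, so t_k is not Gosper-summable.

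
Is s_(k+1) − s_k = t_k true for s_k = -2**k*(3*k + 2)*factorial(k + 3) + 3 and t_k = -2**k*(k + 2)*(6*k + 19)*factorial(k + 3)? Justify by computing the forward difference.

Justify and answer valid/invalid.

s_(k+1) = -2**(k + 1)*(3*k + 5)*factorial(k + 4) + 3
s_(k+1) − s_k = -2**k*(k + 2)*(6*k + 19)*factorial(k + 3)
(s_(k+1) − s_k) − t_k = 0

Valid: the claim telescopes to t_k.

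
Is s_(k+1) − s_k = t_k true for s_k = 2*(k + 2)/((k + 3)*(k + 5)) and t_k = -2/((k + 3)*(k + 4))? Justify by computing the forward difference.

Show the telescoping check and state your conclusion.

s_(k+1) = 2*(k + 3)/((k + 4)*(k + 6))
s_(k+1) − s_k = 2*(-k**2 - 5*k - 3)/(k**4 + 18*k**3 + 119*k**2 + 342*k + 360)
(s_(k+1) − s_k) − t_k = 6*(2*k + 9)/(k**4 + 18*k**3 + 119*k**2 + 342*k + 360)

Invalid: residual 6*(2*k + 9)/(k**4 + 18*k**3 + 119*k**2 + 342*k + 360) ≠ 0.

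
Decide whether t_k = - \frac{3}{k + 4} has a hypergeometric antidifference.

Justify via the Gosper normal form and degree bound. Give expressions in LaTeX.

No — the linear system for f has no solution.

The ratio is (k + 4)/(k + 5).
Normal form (A,B,C) = (k + 4, k + 5, 1).
Solve (k + 4)·f(k+1) − (k + 4)·f(k) = 1.
d = 0 from the (1,1,0) case.
Generic f = c0 gives residual -1; -1 = 0 cannot hold, so t_k is not Gosper-summable.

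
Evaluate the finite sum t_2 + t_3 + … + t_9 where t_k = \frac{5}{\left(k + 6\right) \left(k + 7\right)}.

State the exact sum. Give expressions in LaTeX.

Σ = 5/16

r(k) = (k + 6)/(k + 8) after simplifying.
Factor: A=k + 6; B=k + 8; C=1.
Solve (k + 6)·f(k+1) − (k + 7)·f(k) = 1.
Bound: deg f ≤ 1.
Solve for f: f(k) = k/6 (degree 1 ≤ 1).
Certificate R = B(k−1)f/C = k*(k + 7)/6 gives s_k = 5*k/(6*(k + 6)).
Verify: 5/(k**2 + 13*k + 42) matches t_k.
Sum = s_(10) − s_(2); s_(10) = 25/48, s_(2) = 5/24 ⇒ 5/16.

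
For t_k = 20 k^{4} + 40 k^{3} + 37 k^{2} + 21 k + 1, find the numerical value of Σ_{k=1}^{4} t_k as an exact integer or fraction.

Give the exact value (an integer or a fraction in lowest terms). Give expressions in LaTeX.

Step 1: r(k) = (20*k**4 + 120*k**3 + 277*k**2 + 295*k + 119)/(20*k**4 + 40*k**3 + 37*k**2 + 21*k + 1).
Take A(k)=1, B(k)=1, C(k)=k**4 + 2*k**3 + 37*k**2/20 + 21*k/20 + 1/20.
Need (1)·f(k+1) − (1)·f(k) = k**4 + 2*k**3 + 37*k**2/20 + 21*k/20 + 1/20.
From deg A=0, deg B=0, deg C=4: d=5.
A polynomial solution: f(k) = k*(4*k**4 - k**2 + 2*k - 4)/20.
Then R = B(k−1)f/C = k*(4*k**4 - k**2 + 2*k - 4)/(20*k**4 + 40*k**3 + 37*k**2 + 21*k + 1), so s_k = R(k)·t_k = k*(4*k**4 - k**2 + 2*k - 4).
Δs = 20*k**4 + 40*k**3 + 37*k**2 + 21*k + 1, as required.
Telescoping: Σ = s_(5) − s_(1) = 12405 − (1) = 12404.

Σ = 12404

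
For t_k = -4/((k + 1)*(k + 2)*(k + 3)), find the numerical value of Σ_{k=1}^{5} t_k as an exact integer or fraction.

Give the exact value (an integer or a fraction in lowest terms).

Σ = -25/84

Step 1: r(k) = (k + 1)/(k + 4).
Take A(k)=k + 1, B(k)=k + 4, C(k)=1.
f must satisfy (k + 1)·f(k+1) − (k + 3)·f(k) = 1.
deg f ≤ 2 (via 1,1,0).
A polynomial solution: f(k) = k*(k + 3)/4.
R(k) = B(k−1)·f(k)/C(k) = k*(k + 3)**2/4; s_k = R·t_k = k*(-k - 3)/((k + 1)*(k + 2)).
Δs = -4/(k**3 + 6*k**2 + 11*k + 6), as required.
Evaluate s at k=6 and k=1: -27/28 and -2/3; difference -25/84.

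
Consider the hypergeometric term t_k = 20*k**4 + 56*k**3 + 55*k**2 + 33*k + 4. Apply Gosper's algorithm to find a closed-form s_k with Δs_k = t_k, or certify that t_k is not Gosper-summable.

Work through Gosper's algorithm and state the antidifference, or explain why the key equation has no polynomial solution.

The ratio is (20*k**4 + 136*k**3 + 343*k**2 + 391*k + 168)/(20*k**4 + 56*k**3 + 55*k**2 + 33*k + 4).
So A=1 and B=1, with C=k**4 + 14*k**3/5 + 11*k**2/4 + 33*k/20 + 1/5.
Set up (1)·f(k+1) − (1)·f(k) − (k**4 + 14*k**3/5 + 11*k**2/4 + 33*k/20 + 1/5) = 0.
From deg A=0, deg B=0, deg C=4: d=5.
Match coefficients ⇒ f(k) = k*(4*k**4 + 4*k**3 - 3*k**2 + 3*k - 4)/20.
Then R = B(k−1)f/C = k*(4*k**4 + 4*k**3 - 3*k**2 + 3*k - 4)/(20*k**4 + 56*k**3 + 55*k**2 + 33*k + 4), so s_k = R(k)·t_k = k*(4*k**4 + 4*k**3 - 3*k**2 + 3*k - 4).
Verify: 20*k**4 + 56*k**3 + 55*k**2 + 33*k + 4 matches t_k.

s_k = k*(4*k**4 + 4*k**3 - 3*k**2 + 3*k - 4)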